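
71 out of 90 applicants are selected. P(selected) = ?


P = 71/90 = 0.7889

P = 0.7889


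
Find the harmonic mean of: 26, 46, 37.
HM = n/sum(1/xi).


Sum of reciprocals = 1/26 + 1/46 + 1/37 = 0.087228
HM = 3/0.087228 = 34.3927

HM = 34.3927


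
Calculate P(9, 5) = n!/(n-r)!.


P(9,5) = 9!/4!
= 362880/24
= 15120

P(9,5) = 15120


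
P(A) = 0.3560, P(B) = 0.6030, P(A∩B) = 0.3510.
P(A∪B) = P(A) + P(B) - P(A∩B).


P(A∪B) = 0.3560 + 0.6030 - 0.3510
= 0.9590 - 0.3510
= 0.6080

P(A∪B) = 0.6080


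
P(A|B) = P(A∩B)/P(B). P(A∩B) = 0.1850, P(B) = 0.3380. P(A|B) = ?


P(A|B) = 0.1850/0.3380 = 0.5473

P(A|B) = 0.5473


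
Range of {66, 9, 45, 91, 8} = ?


Max = 91, Min = 8
Range = 91 - 8 = 83

Range = 83


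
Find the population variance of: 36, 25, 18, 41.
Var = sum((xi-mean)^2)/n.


Mean = 30.0000
Squared deviations: 36.0000, 25.0000, 144.0000, 121.0000
Sum = 326.0000
Variance = 326.0000/4 = 81.5000

Variance = 81.5000


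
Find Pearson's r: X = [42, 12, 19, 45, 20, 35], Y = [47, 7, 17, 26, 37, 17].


Mean X = 28.8333, Mean Y = 25.1667
SD X = 12.455476, SD Y = 13.421583
Cov = 88.694444
r = 88.694444/(12.455476*13.421583) = 0.5306

r = 0.5306


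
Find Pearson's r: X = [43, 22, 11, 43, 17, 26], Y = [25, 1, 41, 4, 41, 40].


Mean X = 27.0000, Mean Y = 25.3333
SD X = 12.206556, SD Y = 17.094509
Cov = -107.833333
r = -107.833333/(12.206556*17.094509) = -0.5168

r = -0.5168


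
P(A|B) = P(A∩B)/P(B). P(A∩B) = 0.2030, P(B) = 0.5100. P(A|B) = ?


P(A|B) = 0.2030/0.5100 = 0.3980

P(A|B) = 0.3980


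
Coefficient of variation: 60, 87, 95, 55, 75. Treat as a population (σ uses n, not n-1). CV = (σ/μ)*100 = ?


Mean = 74.4000
SD = 15.2787
CV = (15.2787/74.4000)*100 = 20.5359%

CV = 20.5359%


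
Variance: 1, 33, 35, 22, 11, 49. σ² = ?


Mean = 25.1667
Squared deviations: 584.0278, 61.3611, 96.6944, 10.0278, 200.6944, 568.0278
Sum = 1520.8333
Variance = 1520.8333/6 = 253.4722

Variance = 253.4722


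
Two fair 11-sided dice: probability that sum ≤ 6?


Total outcomes = 11×11 = 121
Favorable (sum ≤ 6): 15
P = 15/121 = 0.1240

P = 0.1240


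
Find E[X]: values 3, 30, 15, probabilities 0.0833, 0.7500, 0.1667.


E[X] = 3*0.0833 + 30*0.7500 + 15*0.1667
= 0.2499 + 22.5000 + 2.5005
= 25.2504

E[X] = 25.2504


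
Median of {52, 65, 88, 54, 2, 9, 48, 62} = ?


Sorted: 2, 9, 48, 52, 54, 62, 65, 88
n = 8 (even)
Middle values: 52 and 54
Median = (52+54)/2 = 53.0000

Median = 53.0000


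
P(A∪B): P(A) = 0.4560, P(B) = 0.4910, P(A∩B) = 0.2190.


P(A∪B) = 0.4560 + 0.4910 - 0.2190
= 0.9470 - 0.2190
= 0.7280

P(A∪B) = 0.7280


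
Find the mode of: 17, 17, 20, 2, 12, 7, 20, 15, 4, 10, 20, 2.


Frequencies: 2:2, 4:1, 7:1, 10:1, 12:1, 15:1, 17:2, 20:3
Max frequency = 3
Mode = 20

Mode = 20


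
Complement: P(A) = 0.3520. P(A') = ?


P(not A) = 1 - 0.3520 = 0.6480

P(not A) = 0.6480


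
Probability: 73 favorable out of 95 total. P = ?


P = 73/95 = 0.7684

P = 0.7684


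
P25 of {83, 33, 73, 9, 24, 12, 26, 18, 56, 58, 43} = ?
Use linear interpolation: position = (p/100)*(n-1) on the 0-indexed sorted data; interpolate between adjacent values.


Sorted: 9, 12, 18, 24, 26, 33, 43, 56, 58, 73, 83
n = 11
Index = 25/100 * 10 = 2.5000
Lower = data[2] = 18, Upper = data[3] = 24
P25 = 18 + 0.5000*(6) = 21.0000

P25 = 21.0000


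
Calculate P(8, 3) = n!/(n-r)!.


P(8,3) = 8!/5!
= 40320/120
= 336

P(8,3) = 336


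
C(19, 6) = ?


C(19,6) = 19!/(6! × 13!)
= 121645100408832000/(720 × 6227020800)
= 27132

C(19,6) = 27132


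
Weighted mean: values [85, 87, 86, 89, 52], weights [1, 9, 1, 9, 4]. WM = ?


Numerator = 85*1 + 87*9 + 86*1 + 89*9 + 52*4 = 1963
Denominator = 1 + 9 + 1 + 9 + 4 = 24
WM = 1963/24 = 81.7917

WM = 81.7917


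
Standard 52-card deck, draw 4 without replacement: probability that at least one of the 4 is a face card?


P(at least one) = 1 - P(none)
P(none) = (40/52) × (39/51) × (38/50) × (37/49) = 0.337575
P(at least one) = 1 - 0.337575 = 0.6624

P = 0.6624


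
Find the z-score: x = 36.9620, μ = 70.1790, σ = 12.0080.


z = (36.9620 - 70.1790)/12.0080
= -33.2170/12.0080
= -2.7662

z = -2.7662


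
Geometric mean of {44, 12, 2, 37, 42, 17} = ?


Product = 44 × 12 × 2 × 37 × 42 × 17 = 27897408
GM = 27897408^(1/6) = 17.4152

GM = 17.4152


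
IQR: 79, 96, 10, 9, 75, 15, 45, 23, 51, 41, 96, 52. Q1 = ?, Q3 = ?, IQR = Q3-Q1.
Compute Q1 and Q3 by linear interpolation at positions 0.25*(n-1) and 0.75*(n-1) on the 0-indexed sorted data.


Sorted: 9, 10, 15, 23, 41, 45, 51, 52, 75, 79, 96, 96
Q1 (25th %ile) = 21.0000
Q3 (75th %ile) = 76.0000
IQR = 76.0000 - 21.0000 = 55.0000

IQR = 55.0000


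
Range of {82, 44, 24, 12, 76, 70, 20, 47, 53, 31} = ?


Max = 82, Min = 12
Range = 82 - 12 = 70

Range = 70


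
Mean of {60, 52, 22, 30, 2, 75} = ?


Sum = 60 + 52 + 22 + 30 + 2 + 75 = 241
n = 6
Mean = 241/6 = 40.1667

Mean = 40.1667


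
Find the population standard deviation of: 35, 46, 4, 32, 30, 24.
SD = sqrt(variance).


Mean = 28.5000
Variance = 163.9167
SD = sqrt(163.9167) = 12.8030

SD = 12.8030


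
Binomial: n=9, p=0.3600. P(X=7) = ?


C(9,7) = 36
p^7 = 0.000784
(1-p)^2 = 0.409600
P = 36 * 0.000784 * 0.409600 = 0.0116

P(X=7) = 0.0116


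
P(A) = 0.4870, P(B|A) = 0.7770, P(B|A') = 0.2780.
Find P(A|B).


P(B) = P(B|A)*P(A) + P(B|A')*P(A')
= 0.7770*0.4870 + 0.2780*0.5130
= 0.378399 + 0.142614 = 0.521013
P(A|B) = 0.378399/0.521013 = 0.7263

P(A|B) = 0.7263


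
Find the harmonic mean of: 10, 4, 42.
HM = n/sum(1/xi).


Sum of reciprocals = 1/10 + 1/4 + 1/42 = 0.373810
HM = 3/0.373810 = 8.0255

HM = 8.0255


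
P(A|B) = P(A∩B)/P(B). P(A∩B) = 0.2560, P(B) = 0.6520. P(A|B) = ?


P(A|B) = 0.2560/0.6520 = 0.3926

P(A|B) = 0.3926


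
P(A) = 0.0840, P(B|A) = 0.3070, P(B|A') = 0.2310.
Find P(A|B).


P(B) = P(B|A)*P(A) + P(B|A')*P(A')
= 0.3070*0.0840 + 0.2310*0.9160
= 0.025788 + 0.211596 = 0.237384
P(A|B) = 0.025788/0.237384 = 0.1086

P(A|B) = 0.1086


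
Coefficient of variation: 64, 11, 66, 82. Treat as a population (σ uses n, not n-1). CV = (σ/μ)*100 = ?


Mean = 55.7500
SD = 26.7617
CV = (26.7617/55.7500)*100 = 48.0030%

CV = 48.0030%


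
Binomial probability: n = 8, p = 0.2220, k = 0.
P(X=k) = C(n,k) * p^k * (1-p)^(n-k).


C(8,0) = 1
p^0 = 1.000000
(1-p)^8 = 0.134226
P = 1 * 1.000000 * 0.134226 = 0.1342

P(X=0) = 0.1342


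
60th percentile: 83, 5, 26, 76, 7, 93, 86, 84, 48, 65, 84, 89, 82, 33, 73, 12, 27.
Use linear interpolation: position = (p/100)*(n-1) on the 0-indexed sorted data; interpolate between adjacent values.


Sorted: 5, 7, 12, 26, 27, 33, 48, 65, 73, 76, 82, 83, 84, 84, 86, 89, 93
n = 17
Index = 60/100 * 16 = 9.6000
Lower = data[9] = 76, Upper = data[10] = 82
P60 = 76 + 0.6000*(6) = 79.6000

P60 = 79.6000


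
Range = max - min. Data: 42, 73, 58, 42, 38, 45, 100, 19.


Max = 100, Min = 19
Range = 100 - 19 = 81

Range = 81


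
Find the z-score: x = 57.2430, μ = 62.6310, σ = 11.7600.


z = (57.2430 - 62.6310)/11.7600
= -5.3880/11.7600
= -0.4582

z = -0.4582


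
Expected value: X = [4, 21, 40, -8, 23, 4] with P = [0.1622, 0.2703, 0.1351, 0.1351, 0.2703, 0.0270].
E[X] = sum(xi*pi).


E[X] = 4*0.1622 + 21*0.2703 + 40*0.1351 - 8*0.1351 + 23*0.2703 + 4*0.0270
= 0.6488 + 5.6763 + 5.4040 - 1.0808 + 6.2169 + 0.1080
= 16.9732

E[X] = 16.9732


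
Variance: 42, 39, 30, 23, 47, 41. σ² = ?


Mean = 37.0000
Squared deviations: 25.0000, 4.0000, 49.0000, 196.0000, 100.0000, 16.0000
Sum = 390.0000
Variance = 390.0000/6 = 65.0000

Variance = 65.0000


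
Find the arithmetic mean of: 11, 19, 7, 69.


Sum = 11 + 19 + 7 + 69 = 106
n = 4
Mean = 106/4 = 26.5000

Mean = 26.5000


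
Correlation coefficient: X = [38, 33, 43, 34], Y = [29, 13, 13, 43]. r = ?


Mean X = 37.0000, Mean Y = 24.5000
SD X = 3.937004, SD Y = 12.519984
Cov = -18.500000
r = -18.500000/(3.937004*12.519984) = -0.3753

r = -0.3753


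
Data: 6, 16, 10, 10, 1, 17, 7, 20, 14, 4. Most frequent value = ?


Frequencies: 1:1, 4:1, 6:1, 7:1, 10:2, 14:1, 16:1, 17:1, 20:1
Max frequency = 2
Mode = 10

Mode = 10


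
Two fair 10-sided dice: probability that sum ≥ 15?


Total outcomes = 10×10 = 100
Favorable (sum ≥ 15): 21
P = 21/100 = 0.2100

P = 0.2100


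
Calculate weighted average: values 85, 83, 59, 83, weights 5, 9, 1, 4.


Numerator = 85*5 + 83*9 + 59*1 + 83*4 = 1563
Denominator = 5 + 9 + 1 + 4 = 19
WM = 1563/19 = 82.2632

WM = 82.2632


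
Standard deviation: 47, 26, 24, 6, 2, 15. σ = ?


Mean = 20.0000
Variance = 221.0000
SD = sqrt(221.0000) = 14.8661

SD = 14.8661


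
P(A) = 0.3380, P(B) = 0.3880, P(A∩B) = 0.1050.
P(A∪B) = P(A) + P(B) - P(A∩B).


P(A∪B) = 0.3380 + 0.3880 - 0.1050
= 0.7260 - 0.1050
= 0.6210

P(A∪B) = 0.6210


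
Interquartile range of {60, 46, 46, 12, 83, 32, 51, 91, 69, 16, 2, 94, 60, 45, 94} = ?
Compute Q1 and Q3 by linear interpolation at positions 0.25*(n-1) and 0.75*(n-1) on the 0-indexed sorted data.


Sorted: 2, 12, 16, 32, 45, 46, 46, 51, 60, 60, 69, 83, 91, 94, 94
Q1 (25th %ile) = 38.5000
Q3 (75th %ile) = 76.0000
IQR = 76.0000 - 38.5000 = 37.5000

IQR = 37.5000


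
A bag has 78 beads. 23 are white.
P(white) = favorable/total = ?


P = 23/78 = 0.2949

P = 0.2949


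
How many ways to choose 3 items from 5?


C(5,3) = 5!/(3! × 2!)
= 120/(6 × 2)
= 10

C(5,3) = 10


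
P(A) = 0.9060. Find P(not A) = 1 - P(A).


P(not A) = 1 - 0.9060 = 0.0940

P(not A) = 0.0940


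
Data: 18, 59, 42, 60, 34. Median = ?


Sorted: 18, 34, 42, 59, 60
n = 5 (odd)
Middle value = 42

Median = 42


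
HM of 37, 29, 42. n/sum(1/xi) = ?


Sum of reciprocals = 1/37 + 1/29 + 1/42 = 0.085319
HM = 3/0.085319 = 35.1620

HM = 35.1620


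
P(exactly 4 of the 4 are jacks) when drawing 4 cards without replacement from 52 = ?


Hypergeometric: P(X=4) = C(4,4)·C(48,0) / C(52,4)
= 1 × 1 / 270725
= 1/270725 = 3.6938e-06

P = 3.6938e-06


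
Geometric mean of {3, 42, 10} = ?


Product = 3 × 42 × 10 = 1260
GM = 1260^(1/3) = 10.8008

GM = 10.8008


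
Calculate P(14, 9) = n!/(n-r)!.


P(14,9) = 14!/5!
= 87178291200/120
= 726485760

P(14,9) = 726485760


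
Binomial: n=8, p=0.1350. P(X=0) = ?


C(8,0) = 1
p^0 = 1.000000
(1-p)^8 = 0.313422
P = 1 * 1.000000 * 0.313422 = 0.3134

P(X=0) = 0.3134


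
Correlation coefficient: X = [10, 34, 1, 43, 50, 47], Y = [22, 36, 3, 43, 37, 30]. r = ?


Mean X = 30.8333, Mean Y = 28.5000
SD X = 18.756480, SD Y = 13.124405
Cov = 213.916667
r = 213.916667/(18.756480*13.124405) = 0.8690

r = 0.8690


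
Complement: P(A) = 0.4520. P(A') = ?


P(not A) = 1 - 0.4520 = 0.5480

P(not A) = 0.5480


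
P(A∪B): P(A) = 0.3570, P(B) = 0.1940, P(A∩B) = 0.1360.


P(A∪B) = 0.3570 + 0.1940 - 0.1360
= 0.5510 - 0.1360
= 0.4150

P(A∪B) = 0.4150


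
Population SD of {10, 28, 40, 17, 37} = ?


Mean = 26.4000
Variance = 131.4400
SD = sqrt(131.4400) = 11.4647

SD = 11.4647


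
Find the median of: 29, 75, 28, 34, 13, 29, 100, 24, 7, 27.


Sorted: 7, 13, 24, 27, 28, 29, 29, 34, 75, 100
n = 10 (even)
Middle values: 28 and 29
Median = (28+29)/2 = 28.5000

Median = 28.5000


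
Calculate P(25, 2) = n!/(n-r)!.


P(25,2) = 25!/23!
= 15511210043330985984000000/25852016738884976640000
= 600

P(25,2) = 600


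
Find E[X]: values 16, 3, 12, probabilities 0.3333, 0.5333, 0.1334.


E[X] = 16*0.3333 + 3*0.5333 + 12*0.1334
= 5.3328 + 1.5999 + 1.6008
= 8.5335

E[X] = 8.5335


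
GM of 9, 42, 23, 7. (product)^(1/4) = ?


Product = 9 × 42 × 23 × 7 = 60858
GM = 60858^(1/4) = 15.7065

GM = 15.7065


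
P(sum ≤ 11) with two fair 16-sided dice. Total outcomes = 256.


Total outcomes = 16×16 = 256
Favorable (sum ≤ 11): 55
P = 55/256 = 0.2148

P = 0.2148


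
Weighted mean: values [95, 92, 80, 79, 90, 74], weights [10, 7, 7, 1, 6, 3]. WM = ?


Numerator = 95*10 + 92*7 + 80*7 + 79*1 + 90*6 + 74*3 = 2995
Denominator = 10 + 7 + 7 + 1 + 6 + 3 = 34
WM = 2995/34 = 88.0882

WM = 88.0882


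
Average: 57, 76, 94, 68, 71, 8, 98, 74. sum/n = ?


Sum = 57 + 76 + 94 + 68 + 71 + 8 + 98 + 74 = 546
n = 8
Mean = 546/8 = 68.2500

Mean = 68.2500


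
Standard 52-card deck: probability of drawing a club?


13 clubs in 52 cards
P = 13/52 = 0.2500

P = 0.2500


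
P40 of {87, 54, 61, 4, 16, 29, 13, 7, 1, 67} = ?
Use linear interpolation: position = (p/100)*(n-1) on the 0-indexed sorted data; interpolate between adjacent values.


Sorted: 1, 4, 7, 13, 16, 29, 54, 61, 67, 87
n = 10
Index = 40/100 * 9 = 3.6000
Lower = data[3] = 13, Upper = data[4] = 16
P40 = 13 + 0.6000*(3) = 14.8000

P40 = 14.8000


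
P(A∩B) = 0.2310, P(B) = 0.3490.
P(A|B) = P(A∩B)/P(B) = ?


P(A|B) = 0.2310/0.3490 = 0.6619

P(A|B) = 0.6619


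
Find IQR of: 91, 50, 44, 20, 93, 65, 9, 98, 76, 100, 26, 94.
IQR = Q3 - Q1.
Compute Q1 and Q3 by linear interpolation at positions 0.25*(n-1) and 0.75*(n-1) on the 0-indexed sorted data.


Sorted: 9, 20, 26, 44, 50, 65, 76, 91, 93, 94, 98, 100
Q1 (25th %ile) = 39.5000
Q3 (75th %ile) = 93.2500
IQR = 93.2500 - 39.5000 = 53.7500

IQR = 53.7500


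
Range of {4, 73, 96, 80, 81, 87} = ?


Max = 96, Min = 4
Range = 96 - 4 = 92

Range = 92


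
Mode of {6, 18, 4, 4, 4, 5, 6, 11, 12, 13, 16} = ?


Frequencies: 4:3, 5:1, 6:2, 11:1, 12:1, 13:1, 16:1, 18:1
Max frequency = 3
Mode = 4

Mode = 4


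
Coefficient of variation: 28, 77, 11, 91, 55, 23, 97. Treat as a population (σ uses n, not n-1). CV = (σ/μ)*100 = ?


Mean = 54.5714
SD = 32.1419
CV = (32.1419/54.5714)*100 = 58.8988%

CV = 58.8988%


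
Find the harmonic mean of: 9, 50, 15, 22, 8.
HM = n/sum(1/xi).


Sum of reciprocals = 1/9 + 1/50 + 1/15 + 1/22 + 1/8 = 0.368232
HM = 5/0.368232 = 13.5784

HM = 13.5784


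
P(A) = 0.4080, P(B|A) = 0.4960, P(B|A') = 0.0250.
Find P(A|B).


P(B) = P(B|A)*P(A) + P(B|A')*P(A')
= 0.4960*0.4080 + 0.0250*0.5920
= 0.202368 + 0.014800 = 0.217168
P(A|B) = 0.202368/0.217168 = 0.9318

P(A|B) = 0.9318


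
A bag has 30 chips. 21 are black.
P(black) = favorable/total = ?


P = 21/30 = 0.7000

P = 0.7000


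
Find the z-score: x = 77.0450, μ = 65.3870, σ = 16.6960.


z = (77.0450 - 65.3870)/16.6960
= 11.6580/16.6960
= 0.6983

z = 0.6983


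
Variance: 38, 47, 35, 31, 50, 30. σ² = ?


Mean = 38.5000
Squared deviations: 0.2500, 72.2500, 12.2500, 56.2500, 132.2500, 72.2500
Sum = 345.5000
Variance = 345.5000/6 = 57.5833

Variance = 57.5833


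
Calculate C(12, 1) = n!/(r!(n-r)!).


C(12,1) = 12!/(1! × 11!)
= 479001600/(1 × 39916800)
= 12

C(12,1) = 12


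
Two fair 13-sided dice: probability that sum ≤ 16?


Total outcomes = 13×13 = 169
Favorable (sum ≤ 16): 114
P = 114/169 = 0.6746

P = 0.6746


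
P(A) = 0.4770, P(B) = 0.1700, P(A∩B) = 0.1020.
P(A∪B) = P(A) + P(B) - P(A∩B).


P(A∪B) = 0.4770 + 0.1700 - 0.1020
= 0.6470 - 0.1020
= 0.5450

P(A∪B) = 0.5450


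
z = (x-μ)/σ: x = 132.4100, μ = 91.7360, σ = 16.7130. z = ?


z = (132.4100 - 91.7360)/16.7130
= 40.6740/16.7130
= 2.4337

z = 2.4337


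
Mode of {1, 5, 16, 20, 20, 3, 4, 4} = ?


Frequencies: 1:1, 3:1, 4:2, 5:1, 16:1, 20:2
Max frequency = 2
Mode = 4, 20

Mode = 4, 20


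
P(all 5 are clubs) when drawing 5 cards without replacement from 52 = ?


P(all clubs) = (13/52) × (12/51) × (11/50) × (10/49) × (9/48)
= 0.0005

P = 0.0005


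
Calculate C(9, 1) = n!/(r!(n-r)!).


C(9,1) = 9!/(1! × 8!)
= 362880/(1 × 40320)
= 9

C(9,1) = 9


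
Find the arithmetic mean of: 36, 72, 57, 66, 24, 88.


Sum = 36 + 72 + 57 + 66 + 24 + 88 = 343
n = 6
Mean = 343/6 = 57.1667

Mean = 57.1667


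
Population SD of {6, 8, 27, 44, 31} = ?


Mean = 23.2000
Variance = 206.9600
SD = sqrt(206.9600) = 14.3861

SD = 14.3861


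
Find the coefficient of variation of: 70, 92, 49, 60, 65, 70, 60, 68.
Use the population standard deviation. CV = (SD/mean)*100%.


Mean = 66.7500
SD = 11.5623
CV = (11.5623/66.7500)*100 = 17.3218%

CV = 17.3218%


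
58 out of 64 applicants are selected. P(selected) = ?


P = 58/64 = 0.9062

P = 0.9062


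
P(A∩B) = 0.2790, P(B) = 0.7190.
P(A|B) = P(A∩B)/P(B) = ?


P(A|B) = 0.2790/0.7190 = 0.3880

P(A|B) = 0.3880


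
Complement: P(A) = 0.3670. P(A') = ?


P(not A) = 1 - 0.3670 = 0.6330

P(not A) = 0.6330


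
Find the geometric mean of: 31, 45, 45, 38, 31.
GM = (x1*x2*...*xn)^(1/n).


Product = 31 × 45 × 45 × 38 × 31 = 73948950
GM = 73948950^(1/5) = 37.4789

GM = 37.4789


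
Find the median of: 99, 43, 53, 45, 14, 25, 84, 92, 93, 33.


Sorted: 14, 25, 33, 43, 45, 53, 84, 92, 93, 99
n = 10 (even)
Middle values: 45 and 53
Median = (45+53)/2 = 49.0000

Median = 49.0000


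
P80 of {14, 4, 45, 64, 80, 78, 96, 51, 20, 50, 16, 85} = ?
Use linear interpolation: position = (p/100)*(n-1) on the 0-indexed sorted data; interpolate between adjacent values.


Sorted: 4, 14, 16, 20, 45, 50, 51, 64, 78, 80, 85, 96
n = 12
Index = 80/100 * 11 = 8.8000
Lower = data[8] = 78, Upper = data[9] = 80
P80 = 78 + 0.8000*(2) = 79.6000

P80 = 79.6000


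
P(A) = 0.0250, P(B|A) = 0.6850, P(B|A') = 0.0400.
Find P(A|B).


P(B) = P(B|A)*P(A) + P(B|A')*P(A')
= 0.6850*0.0250 + 0.0400*0.9750
= 0.017125 + 0.039000 = 0.056125
P(A|B) = 0.017125/0.056125 = 0.3051

P(A|B) = 0.3051


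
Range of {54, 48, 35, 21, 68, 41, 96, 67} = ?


Max = 96, Min = 21
Range = 96 - 21 = 75

Range = 75


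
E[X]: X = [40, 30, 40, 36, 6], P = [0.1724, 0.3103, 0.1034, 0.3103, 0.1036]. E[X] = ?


E[X] = 40*0.1724 + 30*0.3103 + 40*0.1034 + 36*0.3103 + 6*0.1036
= 6.8960 + 9.3090 + 4.1360 + 11.1708 + 0.6216
= 32.1334

E[X] = 32.1334


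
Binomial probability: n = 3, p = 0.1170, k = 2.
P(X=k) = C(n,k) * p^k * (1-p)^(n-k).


C(3,2) = 3
p^2 = 0.013689
(1-p)^1 = 0.883000
P = 3 * 0.013689 * 0.883000 = 0.0363

P(X=2) = 0.0363


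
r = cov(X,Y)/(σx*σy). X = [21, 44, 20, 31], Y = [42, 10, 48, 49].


Mean X = 29.0000, Mean Y = 37.2500
SD X = 9.669540, SD Y = 15.958932
Cov = -130.000000
r = -130.000000/(9.669540*15.958932) = -0.8424

r = -0.8424


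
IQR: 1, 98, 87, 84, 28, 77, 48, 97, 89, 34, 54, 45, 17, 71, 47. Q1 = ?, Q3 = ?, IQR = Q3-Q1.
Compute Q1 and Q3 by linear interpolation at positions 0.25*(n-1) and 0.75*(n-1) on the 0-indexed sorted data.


Sorted: 1, 17, 28, 34, 45, 47, 48, 54, 71, 77, 84, 87, 89, 97, 98
Q1 (25th %ile) = 39.5000
Q3 (75th %ile) = 85.5000
IQR = 85.5000 - 39.5000 = 46.0000

IQR = 46.0000


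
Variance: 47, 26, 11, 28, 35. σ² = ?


Mean = 29.4000
Squared deviations: 309.7600, 11.5600, 338.5600, 1.9600, 31.3600
Sum = 693.2000
Variance = 693.2000/5 = 138.6400

Variance = 138.6400


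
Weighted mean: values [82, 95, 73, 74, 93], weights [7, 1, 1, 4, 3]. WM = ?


Numerator = 82*7 + 95*1 + 73*1 + 74*4 + 93*3 = 1317
Denominator = 7 + 1 + 1 + 4 + 3 = 16
WM = 1317/16 = 82.3125

WM = 82.3125


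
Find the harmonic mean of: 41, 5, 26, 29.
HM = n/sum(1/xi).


Sum of reciprocals = 1/41 + 1/5 + 1/26 + 1/29 = 0.297335
HM = 4/0.297335 = 13.4529

HM = 13.4529


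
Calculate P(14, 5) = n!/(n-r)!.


P(14,5) = 14!/9!
= 87178291200/362880
= 240240

P(14,5) = 240240


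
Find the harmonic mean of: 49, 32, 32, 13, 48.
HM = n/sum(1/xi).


Sum of reciprocals = 1/49 + 1/32 + 1/32 + 1/13 + 1/48 = 0.180665
HM = 5/0.180665 = 27.6756

HM = 27.6756


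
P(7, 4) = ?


P(7,4) = 7!/3!
= 5040/6
= 840

P(7,4) = 840


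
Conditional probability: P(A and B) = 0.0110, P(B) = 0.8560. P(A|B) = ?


P(A|B) = 0.0110/0.8560 = 0.0129

P(A|B) = 0.0129


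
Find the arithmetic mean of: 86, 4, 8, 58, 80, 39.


Sum = 86 + 4 + 8 + 58 + 80 + 39 = 275
n = 6
Mean = 275/6 = 45.8333

Mean = 45.8333


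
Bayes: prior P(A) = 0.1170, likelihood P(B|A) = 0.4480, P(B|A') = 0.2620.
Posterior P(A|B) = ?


P(B) = P(B|A)*P(A) + P(B|A')*P(A')
= 0.4480*0.1170 + 0.2620*0.8830
= 0.052416 + 0.231346 = 0.283762
P(A|B) = 0.052416/0.283762 = 0.1847

P(A|B) = 0.1847


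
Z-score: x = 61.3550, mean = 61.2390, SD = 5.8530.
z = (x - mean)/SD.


z = (61.3550 - 61.2390)/5.8530
= 0.1160/5.8530
= 0.0198

z = 0.0198


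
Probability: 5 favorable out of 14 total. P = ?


P = 5/14 = 0.3571

P = 0.3571


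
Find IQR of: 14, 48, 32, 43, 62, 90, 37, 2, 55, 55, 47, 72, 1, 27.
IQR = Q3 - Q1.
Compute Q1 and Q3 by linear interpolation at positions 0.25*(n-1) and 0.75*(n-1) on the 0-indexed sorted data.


Sorted: 1, 2, 14, 27, 32, 37, 43, 47, 48, 55, 55, 62, 72, 90
Q1 (25th %ile) = 28.2500
Q3 (75th %ile) = 55.0000
IQR = 55.0000 - 28.2500 = 26.7500

IQR = 26.7500


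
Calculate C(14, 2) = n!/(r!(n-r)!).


C(14,2) = 14!/(2! × 12!)
= 87178291200/(2 × 479001600)
= 91

C(14,2) = 91


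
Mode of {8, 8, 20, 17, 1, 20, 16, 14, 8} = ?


Frequencies: 1:1, 8:3, 14:1, 16:1, 17:1, 20:2
Max frequency = 3
Mode = 8

Mode = 8


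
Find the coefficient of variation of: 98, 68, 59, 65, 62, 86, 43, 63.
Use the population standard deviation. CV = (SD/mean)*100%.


Mean = 68.0000
SD = 15.8114
CV = (15.8114/68.0000)*100 = 23.2520%

CV = 23.2520%


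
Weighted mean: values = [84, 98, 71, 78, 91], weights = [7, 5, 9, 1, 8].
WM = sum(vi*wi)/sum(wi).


Numerator = 84*7 + 98*5 + 71*9 + 78*1 + 91*8 = 2523
Denominator = 7 + 5 + 9 + 1 + 8 = 30
WM = 2523/30 = 84.1000

WM = 84.1000


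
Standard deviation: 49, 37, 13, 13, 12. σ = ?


Mean = 24.8000
Variance = 235.3600
SD = sqrt(235.3600) = 15.3414

SD = 15.3414


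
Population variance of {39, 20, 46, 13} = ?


Mean = 29.5000
Squared deviations: 90.2500, 90.2500, 272.2500, 272.2500
Sum = 725.0000
Variance = 725.0000/4 = 181.2500

Variance = 181.2500


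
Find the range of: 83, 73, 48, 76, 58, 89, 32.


Max = 89, Min = 32
Range = 89 - 32 = 57

Range = 57


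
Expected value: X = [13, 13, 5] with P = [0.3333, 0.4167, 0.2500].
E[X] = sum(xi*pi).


E[X] = 13*0.3333 + 13*0.4167 + 5*0.2500
= 4.3329 + 5.4171 + 1.2500
= 11.0000

E[X] = 11.0000


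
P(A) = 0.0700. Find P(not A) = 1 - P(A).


P(not A) = 1 - 0.0700 = 0.9300

P(not A) = 0.9300


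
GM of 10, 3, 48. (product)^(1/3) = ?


Product = 10 × 3 × 48 = 1440
GM = 1440^(1/3) = 11.2924

GM = 11.2924


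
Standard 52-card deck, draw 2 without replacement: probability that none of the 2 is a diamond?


P(no diamonds) = (39/52) × (38/51)
= 0.5588

P = 0.5588


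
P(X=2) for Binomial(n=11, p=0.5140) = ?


C(11,2) = 55
p^2 = 0.264196
(1-p)^9 = 0.001513
P = 55 * 0.264196 * 0.001513 = 0.0220

P(X=2) = 0.0220


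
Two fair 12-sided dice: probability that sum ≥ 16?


Total outcomes = 12×12 = 144
Favorable (sum ≥ 16): 45
P = 45/144 = 0.3125

P = 0.3125


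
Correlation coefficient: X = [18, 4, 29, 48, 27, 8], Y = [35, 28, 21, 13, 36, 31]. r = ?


Mean X = 22.3333, Mean Y = 27.3333
SD X = 14.636332, SD Y = 8.096639
Cov = -77.944444
r = -77.944444/(14.636332*8.096639) = -0.6577

r = -0.6577


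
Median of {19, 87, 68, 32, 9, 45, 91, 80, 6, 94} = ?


Sorted: 6, 9, 19, 32, 45, 68, 80, 87, 91, 94
n = 10 (even)
Middle values: 45 and 68
Median = (45+68)/2 = 56.5000

Median = 56.5000


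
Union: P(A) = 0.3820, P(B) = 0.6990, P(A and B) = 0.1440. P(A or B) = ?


P(A∪B) = 0.3820 + 0.6990 - 0.1440
= 1.0810 - 0.1440
= 0.9370

P(A∪B) = 0.9370


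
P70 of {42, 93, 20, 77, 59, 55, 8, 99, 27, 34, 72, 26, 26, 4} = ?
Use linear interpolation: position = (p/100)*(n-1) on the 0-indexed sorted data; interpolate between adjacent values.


Sorted: 4, 8, 20, 26, 26, 27, 34, 42, 55, 59, 72, 77, 93, 99
n = 14
Index = 70/100 * 13 = 9.1000
Lower = data[9] = 59, Upper = data[10] = 72
P70 = 59 + 0.1000*(13) = 60.3000

P70 = 60.3000


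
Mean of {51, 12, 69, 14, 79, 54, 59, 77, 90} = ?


Sum = 51 + 12 + 69 + 14 + 79 + 54 + 59 + 77 + 90 = 505
n = 9
Mean = 505/9 = 56.1111

Mean = 56.1111


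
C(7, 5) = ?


C(7,5) = 7!/(5! × 2!)
= 5040/(120 × 2)
= 21

C(7,5) = 21


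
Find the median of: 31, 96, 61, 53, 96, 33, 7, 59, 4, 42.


Sorted: 4, 7, 31, 33, 42, 53, 59, 61, 96, 96
n = 10 (even)
Middle values: 42 and 53
Median = (42+53)/2 = 47.5000

Median = 47.5000


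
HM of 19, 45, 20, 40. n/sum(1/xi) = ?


Sum of reciprocals = 1/19 + 1/45 + 1/20 + 1/40 = 0.149854
HM = 4/0.149854 = 26.6927

HM = 26.6927


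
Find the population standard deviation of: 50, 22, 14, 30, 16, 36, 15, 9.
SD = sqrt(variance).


Mean = 24.0000
Variance = 166.2500
SD = sqrt(166.2500) = 12.8938

SD = 12.8938


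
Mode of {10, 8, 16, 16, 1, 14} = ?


Frequencies: 1:1, 8:1, 10:1, 14:1, 16:2
Max frequency = 2
Mode = 16

Mode = 16


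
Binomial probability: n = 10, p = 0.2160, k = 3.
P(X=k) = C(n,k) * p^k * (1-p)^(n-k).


C(10,3) = 120
p^3 = 0.010078
(1-p)^7 = 0.182059
P = 120 * 0.010078 * 0.182059 = 0.2202

P(X=3) = 0.2202


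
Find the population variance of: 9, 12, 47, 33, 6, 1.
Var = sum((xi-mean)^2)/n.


Mean = 18.0000
Squared deviations: 81.0000, 36.0000, 841.0000, 225.0000, 144.0000, 289.0000
Sum = 1616.0000
Variance = 1616.0000/6 = 269.3333

Variance = 269.3333


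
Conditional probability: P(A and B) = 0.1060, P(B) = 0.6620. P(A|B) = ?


P(A|B) = 0.1060/0.6620 = 0.1601

P(A|B) = 0.1601


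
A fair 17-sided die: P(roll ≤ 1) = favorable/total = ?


Favorable outcomes (roll ≤ 1): 1
Total outcomes = 17
P = 1/17 = 0.0588

P = 0.0588


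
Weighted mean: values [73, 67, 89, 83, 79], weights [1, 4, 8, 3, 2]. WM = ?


Numerator = 73*1 + 67*4 + 89*8 + 83*3 + 79*2 = 1460
Denominator = 1 + 4 + 8 + 3 + 2 = 18
WM = 1460/18 = 81.1111

WM = 81.1111


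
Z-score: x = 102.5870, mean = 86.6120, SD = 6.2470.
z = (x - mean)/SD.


z = (102.5870 - 86.6120)/6.2470
= 15.9750/6.2470
= 2.5572

z = 2.5572


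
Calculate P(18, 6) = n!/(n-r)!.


P(18,6) = 18!/12!
= 6402373705728000/479001600
= 13366080

P(18,6) = 13366080


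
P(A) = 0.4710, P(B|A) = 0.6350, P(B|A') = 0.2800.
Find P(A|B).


P(B) = P(B|A)*P(A) + P(B|A')*P(A')
= 0.6350*0.4710 + 0.2800*0.5290
= 0.299085 + 0.148120 = 0.447205
P(A|B) = 0.299085/0.447205 = 0.6688

P(A|B) = 0.6688


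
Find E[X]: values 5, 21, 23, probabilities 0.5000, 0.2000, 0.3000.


E[X] = 5*0.5000 + 21*0.2000 + 23*0.3000
= 2.5000 + 4.2000 + 6.9000
= 13.6000

E[X] = 13.6000


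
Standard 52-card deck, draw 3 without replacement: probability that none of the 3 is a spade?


P(no spades) = (39/52) × (38/51) × (37/50)
= 0.4135

P = 0.4135


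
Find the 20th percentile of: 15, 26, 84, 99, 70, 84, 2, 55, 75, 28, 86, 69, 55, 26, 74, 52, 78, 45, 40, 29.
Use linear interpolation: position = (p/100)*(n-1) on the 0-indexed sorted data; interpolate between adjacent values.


Sorted: 2, 15, 26, 26, 28, 29, 40, 45, 52, 55, 55, 69, 70, 74, 75, 78, 84, 84, 86, 99
n = 20
Index = 20/100 * 19 = 3.8000
Lower = data[3] = 26, Upper = data[4] = 28
P20 = 26 + 0.8000*(2) = 27.6000

P20 = 27.6000


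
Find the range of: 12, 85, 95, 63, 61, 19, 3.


Max = 95, Min = 3
Range = 95 - 3 = 92

Range = 92


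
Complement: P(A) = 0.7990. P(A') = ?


P(not A) = 1 - 0.7990 = 0.2010

P(not A) = 0.2010


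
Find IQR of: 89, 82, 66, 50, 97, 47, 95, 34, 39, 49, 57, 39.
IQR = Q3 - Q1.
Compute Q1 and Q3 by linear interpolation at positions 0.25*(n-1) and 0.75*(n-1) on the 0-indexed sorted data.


Sorted: 34, 39, 39, 47, 49, 50, 57, 66, 82, 89, 95, 97
Q1 (25th %ile) = 45.0000
Q3 (75th %ile) = 83.7500
IQR = 83.7500 - 45.0000 = 38.7500

IQR = 38.7500


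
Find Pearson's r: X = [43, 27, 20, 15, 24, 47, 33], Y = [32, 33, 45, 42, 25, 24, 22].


Mean X = 29.8571, Mean Y = 31.8571
SD X = 10.933939, SD Y = 8.305395
Cov = -58.163265
r = -58.163265/(10.933939*8.305395) = -0.6405

r = -0.6405


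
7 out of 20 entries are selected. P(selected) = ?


P = 7/20 = 0.3500

P = 0.3500


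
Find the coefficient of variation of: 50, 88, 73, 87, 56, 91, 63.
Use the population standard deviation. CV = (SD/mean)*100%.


Mean = 72.5714
SD = 15.4074
CV = (15.4074/72.5714)*100 = 21.2307%

CV = 21.2307%


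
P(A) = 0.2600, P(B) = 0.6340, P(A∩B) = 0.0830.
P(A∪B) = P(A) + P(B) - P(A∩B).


P(A∪B) = 0.2600 + 0.6340 - 0.0830
= 0.8940 - 0.0830
= 0.8110

P(A∪B) = 0.8110


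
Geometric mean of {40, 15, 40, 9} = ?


Product = 40 × 15 × 40 × 9 = 216000
GM = 216000^(1/4) = 21.5582

GM = 21.5582


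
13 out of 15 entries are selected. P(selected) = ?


P = 13/15 = 0.8667

P = 0.8667


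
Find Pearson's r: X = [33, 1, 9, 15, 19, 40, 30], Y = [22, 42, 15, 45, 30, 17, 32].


Mean X = 21.0000, Mean Y = 29.0000
SD X = 12.928374, SD Y = 10.849621
Cov = -67.857143
r = -67.857143/(12.928374*10.849621) = -0.4838

r = -0.4838


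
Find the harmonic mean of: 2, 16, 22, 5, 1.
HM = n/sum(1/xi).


Sum of reciprocals = 1/2 + 1/16 + 1/22 + 1/5 + 1/1 = 1.807955
HM = 5/1.807955 = 2.7656

HM = 2.7656


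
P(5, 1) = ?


P(5,1) = 5!/4!
= 120/24
= 5

P(5,1) = 5


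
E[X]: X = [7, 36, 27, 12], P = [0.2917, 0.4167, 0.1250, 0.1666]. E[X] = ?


E[X] = 7*0.2917 + 36*0.4167 + 27*0.1250 + 12*0.1666
= 2.0419 + 15.0012 + 3.3750 + 1.9992
= 22.4173

E[X] = 22.4173


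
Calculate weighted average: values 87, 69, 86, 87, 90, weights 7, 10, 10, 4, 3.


Numerator = 87*7 + 69*10 + 86*10 + 87*4 + 90*3 = 2777
Denominator = 7 + 10 + 10 + 4 + 3 = 34
WM = 2777/34 = 81.6765

WM = 81.6765


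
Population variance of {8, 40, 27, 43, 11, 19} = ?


Mean = 24.6667
Squared deviations: 277.7778, 235.1111, 5.4444, 336.1111, 186.7778, 32.1111
Sum = 1073.3333
Variance = 1073.3333/6 = 178.8889

Variance = 178.8889


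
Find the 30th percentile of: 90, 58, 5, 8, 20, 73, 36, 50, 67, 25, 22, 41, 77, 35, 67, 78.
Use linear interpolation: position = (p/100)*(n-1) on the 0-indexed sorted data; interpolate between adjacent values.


Sorted: 5, 8, 20, 22, 25, 35, 36, 41, 50, 58, 67, 67, 73, 77, 78, 90
n = 16
Index = 30/100 * 15 = 4.5000
Lower = data[4] = 25, Upper = data[5] = 35
P30 = 25 + 0.5000*(10) = 30.0000

P30 = 30.0000


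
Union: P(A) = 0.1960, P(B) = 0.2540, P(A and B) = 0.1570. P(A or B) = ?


P(A∪B) = 0.1960 + 0.2540 - 0.1570
= 0.4500 - 0.1570
= 0.2930

P(A∪B) = 0.2930


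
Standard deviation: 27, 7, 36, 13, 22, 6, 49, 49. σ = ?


Mean = 26.1250
Variance = 263.1094
SD = sqrt(263.1094) = 16.2206

SD = 16.2206


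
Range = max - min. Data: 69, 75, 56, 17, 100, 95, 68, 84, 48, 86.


Max = 100, Min = 17
Range = 100 - 17 = 83

Range = 83


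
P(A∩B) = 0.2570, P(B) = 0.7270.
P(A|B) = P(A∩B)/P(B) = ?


P(A|B) = 0.2570/0.7270 = 0.3535

P(A|B) = 0.3535


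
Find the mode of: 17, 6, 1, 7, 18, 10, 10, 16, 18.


Frequencies: 1:1, 6:1, 7:1, 10:2, 16:1, 17:1, 18:2
Max frequency = 2
Mode = 10, 18

Mode = 10, 18


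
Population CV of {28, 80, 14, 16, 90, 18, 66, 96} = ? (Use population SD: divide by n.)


Mean = 51.0000
SD = 33.2114
CV = (33.2114/51.0000)*100 = 65.1205%

CV = 65.1205%


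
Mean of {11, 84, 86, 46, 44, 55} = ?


Sum = 11 + 84 + 86 + 46 + 44 + 55 = 326
n = 6
Mean = 326/6 = 54.3333

Mean = 54.3333


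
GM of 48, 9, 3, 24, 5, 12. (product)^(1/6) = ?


Product = 48 × 9 × 3 × 24 × 5 × 12 = 1866240
GM = 1866240^(1/6) = 11.0959

GM = 11.0959


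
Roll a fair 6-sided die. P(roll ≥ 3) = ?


Favorable outcomes (roll ≥ 3): 4
Total outcomes = 6
P = 4/6 = 0.6667

P = 0.6667


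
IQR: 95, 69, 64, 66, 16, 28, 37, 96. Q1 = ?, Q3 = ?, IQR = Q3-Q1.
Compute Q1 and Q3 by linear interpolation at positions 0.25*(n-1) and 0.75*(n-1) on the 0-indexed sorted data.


Sorted: 16, 28, 37, 64, 66, 69, 95, 96
Q1 (25th %ile) = 34.7500
Q3 (75th %ile) = 75.5000
IQR = 75.5000 - 34.7500 = 40.7500

IQR = 40.7500


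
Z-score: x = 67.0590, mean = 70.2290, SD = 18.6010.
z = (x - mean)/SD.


z = (67.0590 - 70.2290)/18.6010
= -3.1700/18.6010
= -0.1704

z = -0.1704


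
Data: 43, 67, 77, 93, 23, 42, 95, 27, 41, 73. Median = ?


Sorted: 23, 27, 41, 42, 43, 67, 73, 77, 93, 95
n = 10 (even)
Middle values: 43 and 67
Median = (43+67)/2 = 55.0000

Median = 55.0000


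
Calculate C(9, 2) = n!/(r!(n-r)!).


C(9,2) = 9!/(2! × 7!)
= 362880/(2 × 5040)
= 36

C(9,2) = 36


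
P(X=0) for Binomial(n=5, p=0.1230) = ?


C(5,0) = 1
p^0 = 1.000000
(1-p)^5 = 0.518798
P = 1 * 1.000000 * 0.518798 = 0.5188

P(X=0) = 0.5188


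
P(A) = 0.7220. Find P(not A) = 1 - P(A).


P(not A) = 1 - 0.7220 = 0.2780

P(not A) = 0.2780


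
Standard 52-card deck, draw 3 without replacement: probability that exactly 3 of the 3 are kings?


Hypergeometric: P(X=3) = C(4,3)·C(48,0) / C(52,3)
= 4 × 1 / 22100
= 4/22100 = 0.0002

P = 0.0002


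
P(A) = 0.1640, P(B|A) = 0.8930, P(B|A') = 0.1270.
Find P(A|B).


P(B) = P(B|A)*P(A) + P(B|A')*P(A')
= 0.8930*0.1640 + 0.1270*0.8360
= 0.146452 + 0.106172 = 0.252624
P(A|B) = 0.146452/0.252624 = 0.5797

P(A|B) = 0.5797


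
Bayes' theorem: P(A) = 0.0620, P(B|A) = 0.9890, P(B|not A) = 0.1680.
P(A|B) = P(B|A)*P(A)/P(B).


P(B) = P(B|A)*P(A) + P(B|A')*P(A')
= 0.9890*0.0620 + 0.1680*0.9380
= 0.061318 + 0.157584 = 0.218902
P(A|B) = 0.061318/0.218902 = 0.2801

P(A|B) = 0.2801


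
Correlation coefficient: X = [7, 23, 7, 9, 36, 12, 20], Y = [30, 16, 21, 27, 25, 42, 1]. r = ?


Mean X = 16.2857, Mean Y = 23.1429
SD X = 9.938587, SD Y = 11.752551
Cov = -35.183673
r = -35.183673/(9.938587*11.752551) = -0.3012

r = -0.3012


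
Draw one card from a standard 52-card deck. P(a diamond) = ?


13 diamonds in 52 cards
P = 13/52 = 0.2500

P = 0.2500


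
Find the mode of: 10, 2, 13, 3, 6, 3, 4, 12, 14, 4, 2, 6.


Frequencies: 2:2, 3:2, 4:2, 6:2, 10:1, 12:1, 13:1, 14:1
Max frequency = 2
Mode = 2, 3, 4, 6

Mode = 2, 3, 4, 6


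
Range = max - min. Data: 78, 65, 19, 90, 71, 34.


Max = 90, Min = 19
Range = 90 - 19 = 71

Range = 71


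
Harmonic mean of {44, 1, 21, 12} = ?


Sum of reciprocals = 1/44 + 1/1 + 1/21 + 1/12 = 1.153680
HM = 4/1.153680 = 3.4672

HM = 3.4672


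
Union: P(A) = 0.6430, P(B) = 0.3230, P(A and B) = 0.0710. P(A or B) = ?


P(A∪B) = 0.6430 + 0.3230 - 0.0710
= 0.9660 - 0.0710
= 0.8950

P(A∪B) = 0.8950


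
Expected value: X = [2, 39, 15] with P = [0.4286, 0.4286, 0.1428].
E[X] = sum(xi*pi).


E[X] = 2*0.4286 + 39*0.4286 + 15*0.1428
= 0.8572 + 16.7154 + 2.1420
= 19.7146

E[X] = 19.7146


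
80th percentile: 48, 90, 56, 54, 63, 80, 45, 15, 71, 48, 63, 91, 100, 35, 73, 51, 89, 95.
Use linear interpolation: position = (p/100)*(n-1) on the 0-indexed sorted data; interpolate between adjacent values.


Sorted: 15, 35, 45, 48, 48, 51, 54, 56, 63, 63, 71, 73, 80, 89, 90, 91, 95, 100
n = 18
Index = 80/100 * 17 = 13.6000
Lower = data[13] = 89, Upper = data[14] = 90
P80 = 89 + 0.6000*(1) = 89.6000

P80 = 89.6000


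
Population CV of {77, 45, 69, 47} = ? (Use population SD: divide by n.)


Mean = 59.5000
SD = 13.8112
CV = (13.8112/59.5000)*100 = 23.2121%

CV = 23.2121%


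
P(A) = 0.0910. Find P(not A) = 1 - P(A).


P(not A) = 1 - 0.0910 = 0.9090

P(not A) = 0.9090


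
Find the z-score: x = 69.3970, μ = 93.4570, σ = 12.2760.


z = (69.3970 - 93.4570)/12.2760
= -24.0600/12.2760
= -1.9599

z = -1.9599


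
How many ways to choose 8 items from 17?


C(17,8) = 17!/(8! × 9!)
= 355687428096000/(40320 × 362880)
= 24310

C(17,8) = 24310


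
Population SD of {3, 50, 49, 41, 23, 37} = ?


Mean = 33.8333
Variance = 270.1389
SD = sqrt(270.1389) = 16.4359

SD = 16.4359


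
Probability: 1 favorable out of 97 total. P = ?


P = 1/97 = 0.0103

P = 0.0103


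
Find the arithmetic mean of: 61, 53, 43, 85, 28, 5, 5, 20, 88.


Sum = 61 + 53 + 43 + 85 + 28 + 5 + 5 + 20 + 88 = 388
n = 9
Mean = 388/9 = 43.1111

Mean = 43.1111


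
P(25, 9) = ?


P(25,9) = 25!/16!
= 15511210043330985984000000/20922789888000
= 741354768000

P(25,9) = 741354768000


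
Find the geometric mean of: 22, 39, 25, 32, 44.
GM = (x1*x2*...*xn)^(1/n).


Product = 22 × 39 × 25 × 32 × 44 = 30201600
GM = 30201600^(1/5) = 31.3333

GM = 31.3333


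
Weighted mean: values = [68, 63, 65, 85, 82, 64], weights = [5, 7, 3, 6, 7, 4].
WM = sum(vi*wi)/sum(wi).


Numerator = 68*5 + 63*7 + 65*3 + 85*6 + 82*7 + 64*4 = 2316
Denominator = 5 + 7 + 3 + 6 + 7 + 4 = 32
WM = 2316/32 = 72.3750

WM = 72.3750


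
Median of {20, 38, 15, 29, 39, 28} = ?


Sorted: 15, 20, 28, 29, 38, 39
n = 6 (even)
Middle values: 28 and 29
Median = (28+29)/2 = 28.5000

Median = 28.5000


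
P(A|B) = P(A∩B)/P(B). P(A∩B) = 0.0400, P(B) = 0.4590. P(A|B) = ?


P(A|B) = 0.0400/0.4590 = 0.0871

P(A|B) = 0.0871


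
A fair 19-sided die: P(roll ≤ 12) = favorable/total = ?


Favorable outcomes (roll ≤ 12): 12
Total outcomes = 19
P = 12/19 = 0.6316

P = 0.6316


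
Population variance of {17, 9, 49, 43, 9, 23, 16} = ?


Mean = 23.7143
Squared deviations: 45.0816, 216.5102, 639.3673, 371.9388, 216.5102, 0.5102, 59.5102
Sum = 1549.4286
Variance = 1549.4286/7 = 221.3469

Variance = 221.3469


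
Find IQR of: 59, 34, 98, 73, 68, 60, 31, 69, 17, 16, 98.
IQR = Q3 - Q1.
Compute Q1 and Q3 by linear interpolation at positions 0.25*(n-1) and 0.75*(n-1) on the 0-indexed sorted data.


Sorted: 16, 17, 31, 34, 59, 60, 68, 69, 73, 98, 98
Q1 (25th %ile) = 32.5000
Q3 (75th %ile) = 71.0000
IQR = 71.0000 - 32.5000 = 38.5000

IQR = 38.5000


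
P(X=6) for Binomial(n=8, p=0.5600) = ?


C(8,6) = 28
p^6 = 0.030841
(1-p)^2 = 0.193600
P = 28 * 0.030841 * 0.193600 = 0.1672

P(X=6) = 0.1672


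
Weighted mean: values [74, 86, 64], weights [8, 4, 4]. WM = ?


Numerator = 74*8 + 86*4 + 64*4 = 1192
Denominator = 8 + 4 + 4 = 16
WM = 1192/16 = 74.5000

WM = 74.5000


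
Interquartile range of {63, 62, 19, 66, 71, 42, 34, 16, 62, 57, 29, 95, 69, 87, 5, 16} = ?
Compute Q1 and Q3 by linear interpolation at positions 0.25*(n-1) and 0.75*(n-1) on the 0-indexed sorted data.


Sorted: 5, 16, 16, 19, 29, 34, 42, 57, 62, 62, 63, 66, 69, 71, 87, 95
Q1 (25th %ile) = 26.5000
Q3 (75th %ile) = 66.7500
IQR = 66.7500 - 26.5000 = 40.2500

IQR = 40.2500


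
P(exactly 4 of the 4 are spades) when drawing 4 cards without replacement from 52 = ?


Hypergeometric: P(X=4) = C(13,4)·C(39,0) / C(52,4)
= 715 × 1 / 270725
= 715/270725 = 0.0026

P = 0.0026


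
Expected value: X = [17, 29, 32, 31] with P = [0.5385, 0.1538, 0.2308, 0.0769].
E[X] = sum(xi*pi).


E[X] = 17*0.5385 + 29*0.1538 + 32*0.2308 + 31*0.0769
= 9.1545 + 4.4602 + 7.3856 + 2.3839
= 23.3842

E[X] = 23.3842


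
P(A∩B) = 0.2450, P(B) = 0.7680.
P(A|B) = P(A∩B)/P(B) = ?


P(A|B) = 0.2450/0.7680 = 0.3190

P(A|B) = 0.3190


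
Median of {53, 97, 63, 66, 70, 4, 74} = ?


Sorted: 4, 53, 63, 66, 70, 74, 97
n = 7 (odd)
Middle value = 66

Median = 66


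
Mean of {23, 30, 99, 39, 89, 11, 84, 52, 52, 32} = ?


Sum = 23 + 30 + 99 + 39 + 89 + 11 + 84 + 52 + 52 + 32 = 511
n = 10
Mean = 511/10 = 51.1000

Mean = 51.1000


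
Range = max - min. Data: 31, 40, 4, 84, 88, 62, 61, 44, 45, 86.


Max = 88, Min = 4
Range = 88 - 4 = 84

Range = 84


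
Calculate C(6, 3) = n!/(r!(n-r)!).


C(6,3) = 6!/(3! × 3!)
= 720/(6 × 6)
= 20

C(6,3) = 20


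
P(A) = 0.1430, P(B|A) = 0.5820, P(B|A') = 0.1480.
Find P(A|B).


P(B) = P(B|A)*P(A) + P(B|A')*P(A')
= 0.5820*0.1430 + 0.1480*0.8570
= 0.083226 + 0.126836 = 0.210062
P(A|B) = 0.083226/0.210062 = 0.3962

P(A|B) = 0.3962


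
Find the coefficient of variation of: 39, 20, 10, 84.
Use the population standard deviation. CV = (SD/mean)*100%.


Mean = 38.2500
SD = 28.3934
CV = (28.3934/38.2500)*100 = 74.2312%

CV = 74.2312%
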